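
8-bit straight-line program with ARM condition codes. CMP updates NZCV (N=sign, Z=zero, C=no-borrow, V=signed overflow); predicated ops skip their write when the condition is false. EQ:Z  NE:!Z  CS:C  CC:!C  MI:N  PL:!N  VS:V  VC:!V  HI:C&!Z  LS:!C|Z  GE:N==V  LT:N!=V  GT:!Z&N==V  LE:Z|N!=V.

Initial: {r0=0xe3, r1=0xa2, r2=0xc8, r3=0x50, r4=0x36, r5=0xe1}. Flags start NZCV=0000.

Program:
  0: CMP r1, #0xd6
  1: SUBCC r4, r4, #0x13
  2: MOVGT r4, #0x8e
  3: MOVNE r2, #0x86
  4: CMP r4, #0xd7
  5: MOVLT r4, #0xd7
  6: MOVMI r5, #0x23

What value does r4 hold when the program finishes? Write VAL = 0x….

[0] flags=1000 → (cmp)
[1] flags=1000 CC?T → r4=0x23
[2] flags=1000 GT?F → skip
[3] flags=1000 NE?T → r2=0x86
[4] flags=0000 → (cmp)
[5] flags=0000 LT?F → skip
[6] flags=0000 MI?F → skip

VAL = 0x23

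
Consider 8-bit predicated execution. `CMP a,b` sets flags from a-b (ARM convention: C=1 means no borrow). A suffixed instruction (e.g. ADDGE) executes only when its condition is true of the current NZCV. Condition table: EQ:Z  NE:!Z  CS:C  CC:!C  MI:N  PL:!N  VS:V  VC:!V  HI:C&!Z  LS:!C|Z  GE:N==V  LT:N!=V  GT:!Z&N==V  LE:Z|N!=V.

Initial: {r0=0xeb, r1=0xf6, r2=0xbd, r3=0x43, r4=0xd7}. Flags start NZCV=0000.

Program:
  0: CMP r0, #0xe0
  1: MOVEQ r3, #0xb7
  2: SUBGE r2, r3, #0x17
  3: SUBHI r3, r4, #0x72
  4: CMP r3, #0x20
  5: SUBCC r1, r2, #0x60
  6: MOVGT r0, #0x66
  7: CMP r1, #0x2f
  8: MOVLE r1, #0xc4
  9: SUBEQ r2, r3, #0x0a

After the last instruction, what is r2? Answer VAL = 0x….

0: ✓ CMP  NZCV=0010
1: · MOVEQ
2: ✓ SUBGE  r2←0x2c
3: ✓ SUBHI  r3←0x65
4: ✓ CMP  NZCV=0010
5: · SUBCC
6: ✓ MOVGT  r0←0x66
7: ✓ CMP  NZCV=1010
8: ✓ MOVLE  r1←0xc4
9: · SUBEQ

VAL = 0x2c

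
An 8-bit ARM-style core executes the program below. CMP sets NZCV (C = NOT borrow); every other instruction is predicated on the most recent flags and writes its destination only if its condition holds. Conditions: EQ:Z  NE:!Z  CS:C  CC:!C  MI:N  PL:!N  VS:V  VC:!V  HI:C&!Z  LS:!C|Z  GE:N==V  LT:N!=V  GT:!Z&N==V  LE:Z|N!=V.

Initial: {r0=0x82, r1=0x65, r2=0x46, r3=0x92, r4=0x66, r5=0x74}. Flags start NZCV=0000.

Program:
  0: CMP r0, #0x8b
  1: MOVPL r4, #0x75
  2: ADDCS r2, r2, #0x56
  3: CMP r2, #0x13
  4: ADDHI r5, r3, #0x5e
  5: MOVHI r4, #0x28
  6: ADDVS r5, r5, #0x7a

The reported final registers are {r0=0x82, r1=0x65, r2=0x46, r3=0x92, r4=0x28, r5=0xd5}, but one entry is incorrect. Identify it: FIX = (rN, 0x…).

0: ✓ CMP  NZCV=1000
1: · MOVPL
2: · ADDCS
3: ✓ CMP  NZCV=0010
4: ✓ ADDHI  r5←0xf0
5: ✓ MOVHI  r4←0x28
6: · ADDVS

FIX = (r5, 0xf0)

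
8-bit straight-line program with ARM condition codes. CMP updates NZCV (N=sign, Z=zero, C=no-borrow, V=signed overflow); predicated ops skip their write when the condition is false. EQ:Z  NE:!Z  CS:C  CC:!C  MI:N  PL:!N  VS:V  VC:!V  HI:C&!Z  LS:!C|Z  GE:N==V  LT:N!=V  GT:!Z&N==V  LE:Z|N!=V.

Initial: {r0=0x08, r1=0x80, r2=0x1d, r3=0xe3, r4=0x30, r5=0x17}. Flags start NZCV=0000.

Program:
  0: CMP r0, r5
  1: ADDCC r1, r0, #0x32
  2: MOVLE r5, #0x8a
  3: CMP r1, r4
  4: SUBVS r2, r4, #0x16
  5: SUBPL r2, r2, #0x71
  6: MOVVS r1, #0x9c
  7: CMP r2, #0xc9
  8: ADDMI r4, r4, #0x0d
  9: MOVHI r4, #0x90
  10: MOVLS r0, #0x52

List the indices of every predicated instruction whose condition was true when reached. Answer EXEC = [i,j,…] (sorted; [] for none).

EXEC = [1,2,5,8,10]

0: ✓ CMP  NZCV=1000
1: ✓ ADDCC  r1←0x3a
2: ✓ MOVLE  r5←0x8a
3: ✓ CMP  NZCV=0010
4: · SUBVS
5: ✓ SUBPL  r2←0xac
6: · MOVVS
7: ✓ CMP  NZCV=1000
8: ✓ ADDMI  r4←0x3d
9: · MOVHI
10: ✓ MOVLS  r0←0x52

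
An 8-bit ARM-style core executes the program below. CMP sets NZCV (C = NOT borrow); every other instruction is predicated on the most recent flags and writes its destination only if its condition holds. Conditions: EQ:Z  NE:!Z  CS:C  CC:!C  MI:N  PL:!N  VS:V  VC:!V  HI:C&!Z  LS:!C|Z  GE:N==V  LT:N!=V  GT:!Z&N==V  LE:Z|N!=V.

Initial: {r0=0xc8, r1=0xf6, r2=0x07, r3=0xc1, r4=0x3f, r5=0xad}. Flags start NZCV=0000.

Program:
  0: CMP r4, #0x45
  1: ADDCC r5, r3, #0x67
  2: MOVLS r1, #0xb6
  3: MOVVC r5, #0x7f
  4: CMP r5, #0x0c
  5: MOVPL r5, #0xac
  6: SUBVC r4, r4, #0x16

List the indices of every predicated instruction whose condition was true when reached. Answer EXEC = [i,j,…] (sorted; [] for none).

[0] flags=1000 → (cmp)
[1] flags=1000 CC?T → r5=0x28
[2] flags=1000 LS?T → r1=0xb6
[3] flags=1000 VC?T → r5=0x7f
[4] flags=0010 → (cmp)
[5] flags=0010 PL?T → r5=0xac
[6] flags=0010 VC?T → r4=0x29

EXEC = [1,2,3,5,6]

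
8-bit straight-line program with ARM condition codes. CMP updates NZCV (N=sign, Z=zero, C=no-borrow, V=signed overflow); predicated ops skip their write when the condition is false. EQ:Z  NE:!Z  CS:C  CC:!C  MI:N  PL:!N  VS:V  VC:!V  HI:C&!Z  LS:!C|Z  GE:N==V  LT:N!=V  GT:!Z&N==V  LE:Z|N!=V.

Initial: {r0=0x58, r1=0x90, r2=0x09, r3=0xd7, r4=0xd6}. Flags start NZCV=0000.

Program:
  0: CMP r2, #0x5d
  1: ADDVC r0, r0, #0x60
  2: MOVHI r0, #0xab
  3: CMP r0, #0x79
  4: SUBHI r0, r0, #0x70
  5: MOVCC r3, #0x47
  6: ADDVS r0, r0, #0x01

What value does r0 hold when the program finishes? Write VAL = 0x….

VAL = 0x49

[0] flags=1000 → (cmp)
[1] flags=1000 VC?T → r0=0xb8
[2] flags=1000 HI?F → skip
[3] flags=0011 → (cmp)
[4] flags=0011 HI?T → r0=0x48
[5] flags=0011 CC?F → skip
[6] flags=0011 VS?T → r0=0x49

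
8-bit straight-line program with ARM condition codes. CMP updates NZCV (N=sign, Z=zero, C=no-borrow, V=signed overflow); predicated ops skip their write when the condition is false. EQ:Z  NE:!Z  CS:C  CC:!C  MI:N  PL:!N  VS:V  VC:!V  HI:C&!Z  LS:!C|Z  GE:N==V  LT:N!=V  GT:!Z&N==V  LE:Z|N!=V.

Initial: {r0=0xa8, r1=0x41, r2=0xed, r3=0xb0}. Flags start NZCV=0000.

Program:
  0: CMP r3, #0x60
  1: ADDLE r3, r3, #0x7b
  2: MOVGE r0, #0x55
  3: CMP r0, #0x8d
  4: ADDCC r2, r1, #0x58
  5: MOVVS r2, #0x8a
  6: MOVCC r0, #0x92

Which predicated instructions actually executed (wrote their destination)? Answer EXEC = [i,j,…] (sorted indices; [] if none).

EXEC = [1]

0: ✓ CMP  NZCV=0011
1: ✓ ADDLE  r3←0x2b
2: · MOVGE
3: ✓ CMP  NZCV=0010
4: · ADDCC
5: · MOVVS
6: · MOVCC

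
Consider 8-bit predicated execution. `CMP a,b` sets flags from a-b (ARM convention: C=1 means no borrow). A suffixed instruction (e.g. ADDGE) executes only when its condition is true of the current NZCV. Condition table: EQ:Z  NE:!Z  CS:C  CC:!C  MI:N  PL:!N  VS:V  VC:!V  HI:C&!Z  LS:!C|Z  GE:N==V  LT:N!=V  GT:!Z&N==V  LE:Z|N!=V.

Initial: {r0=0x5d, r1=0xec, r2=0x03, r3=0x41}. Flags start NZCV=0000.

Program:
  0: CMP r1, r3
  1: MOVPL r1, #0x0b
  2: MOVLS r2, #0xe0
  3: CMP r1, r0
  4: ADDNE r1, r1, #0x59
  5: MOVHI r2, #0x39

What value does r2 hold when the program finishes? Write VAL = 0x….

VAL = 0x39

0: ✓ CMP  NZCV=1010
1: · MOVPL
2: · MOVLS
3: ✓ CMP  NZCV=1010
4: ✓ ADDNE  r1←0x45
5: ✓ MOVHI  r2←0x39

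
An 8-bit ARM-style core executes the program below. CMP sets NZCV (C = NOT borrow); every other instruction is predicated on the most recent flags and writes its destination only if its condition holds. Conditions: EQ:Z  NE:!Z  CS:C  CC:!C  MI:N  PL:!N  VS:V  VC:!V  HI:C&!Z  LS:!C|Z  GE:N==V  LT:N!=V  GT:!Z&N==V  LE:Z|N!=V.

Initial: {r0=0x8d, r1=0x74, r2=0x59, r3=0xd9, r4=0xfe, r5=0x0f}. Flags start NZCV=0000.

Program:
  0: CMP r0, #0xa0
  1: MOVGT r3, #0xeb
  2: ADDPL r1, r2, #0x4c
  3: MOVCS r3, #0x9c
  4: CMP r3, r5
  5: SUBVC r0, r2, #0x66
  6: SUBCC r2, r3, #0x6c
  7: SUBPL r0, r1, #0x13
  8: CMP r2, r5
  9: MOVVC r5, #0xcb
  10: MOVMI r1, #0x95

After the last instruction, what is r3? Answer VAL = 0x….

VAL = 0xd9

[0] flags=1000 → (cmp)
[1] flags=1000 GT?F → skip
[2] flags=1000 PL?F → skip
[3] flags=1000 CS?F → skip
[4] flags=1010 → (cmp)
[5] flags=1010 VC?T → r0=0xf3
[6] flags=1010 CC?F → skip
[7] flags=1010 PL?F → skip
[8] flags=0010 → (cmp)
[9] flags=0010 VC?T → r5=0xcb
[10] flags=0010 MI?F → skip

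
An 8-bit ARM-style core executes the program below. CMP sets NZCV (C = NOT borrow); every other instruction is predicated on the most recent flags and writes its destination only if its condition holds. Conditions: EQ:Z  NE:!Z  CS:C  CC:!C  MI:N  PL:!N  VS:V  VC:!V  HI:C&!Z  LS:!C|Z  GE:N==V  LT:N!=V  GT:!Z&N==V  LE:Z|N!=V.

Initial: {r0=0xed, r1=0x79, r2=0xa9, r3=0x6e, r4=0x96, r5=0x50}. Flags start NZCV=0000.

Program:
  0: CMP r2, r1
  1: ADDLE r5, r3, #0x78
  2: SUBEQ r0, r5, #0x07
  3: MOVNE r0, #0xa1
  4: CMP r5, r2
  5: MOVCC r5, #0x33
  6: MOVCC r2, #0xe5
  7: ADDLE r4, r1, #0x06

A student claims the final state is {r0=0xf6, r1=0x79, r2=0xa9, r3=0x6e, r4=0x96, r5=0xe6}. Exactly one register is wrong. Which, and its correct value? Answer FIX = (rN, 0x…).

FIX = (r0, 0xa1)

[0] flags=0011 → (cmp)
[1] flags=0011 LE?T → r5=0xe6
[2] flags=0011 EQ?F → skip
[3] flags=0011 NE?T → r0=0xa1
[4] flags=0010 → (cmp)
[5] flags=0010 CC?F → skip
[6] flags=0010 CC?F → skip
[7] flags=0010 LE?F → skip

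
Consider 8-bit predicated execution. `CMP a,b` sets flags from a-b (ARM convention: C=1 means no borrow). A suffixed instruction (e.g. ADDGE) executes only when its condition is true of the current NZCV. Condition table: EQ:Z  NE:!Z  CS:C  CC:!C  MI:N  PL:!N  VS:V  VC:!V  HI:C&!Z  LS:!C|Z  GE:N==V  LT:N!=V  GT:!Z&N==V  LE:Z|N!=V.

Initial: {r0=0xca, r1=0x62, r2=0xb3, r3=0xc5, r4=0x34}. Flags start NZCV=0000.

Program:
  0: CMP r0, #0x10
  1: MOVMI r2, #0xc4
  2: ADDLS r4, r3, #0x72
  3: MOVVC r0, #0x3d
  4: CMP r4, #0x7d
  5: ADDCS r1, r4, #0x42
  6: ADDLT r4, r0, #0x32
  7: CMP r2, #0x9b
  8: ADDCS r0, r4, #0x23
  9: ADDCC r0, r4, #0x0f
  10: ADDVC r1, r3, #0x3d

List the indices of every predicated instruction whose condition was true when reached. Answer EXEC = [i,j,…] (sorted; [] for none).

EXEC = [1,3,6,8,10]

0: ✓ CMP  NZCV=1010
1: ✓ MOVMI  r2←0xc4
2: · ADDLS
3: ✓ MOVVC  r0←0x3d
4: ✓ CMP  NZCV=1000
5: · ADDCS
6: ✓ ADDLT  r4←0x6f
7: ✓ CMP  NZCV=0010
8: ✓ ADDCS  r0←0x92
9: · ADDCC
10: ✓ ADDVC  r1←0x02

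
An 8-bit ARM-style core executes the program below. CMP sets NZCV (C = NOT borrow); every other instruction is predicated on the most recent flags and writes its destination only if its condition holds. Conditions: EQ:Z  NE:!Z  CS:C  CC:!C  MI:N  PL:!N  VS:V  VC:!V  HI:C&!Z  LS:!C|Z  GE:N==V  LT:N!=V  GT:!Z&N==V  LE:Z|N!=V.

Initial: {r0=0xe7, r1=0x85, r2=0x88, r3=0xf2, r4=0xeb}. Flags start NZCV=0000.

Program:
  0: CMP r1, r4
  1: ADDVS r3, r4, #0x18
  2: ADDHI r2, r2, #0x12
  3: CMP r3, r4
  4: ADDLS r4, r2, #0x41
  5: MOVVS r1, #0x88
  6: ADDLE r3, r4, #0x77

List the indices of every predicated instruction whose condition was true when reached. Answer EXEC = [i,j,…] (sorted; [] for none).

0: ✓ CMP  NZCV=1000
1: · ADDVS
2: · ADDHI
3: ✓ CMP  NZCV=0010
4: · ADDLS
5: · MOVVS
6: · ADDLE

EXEC = []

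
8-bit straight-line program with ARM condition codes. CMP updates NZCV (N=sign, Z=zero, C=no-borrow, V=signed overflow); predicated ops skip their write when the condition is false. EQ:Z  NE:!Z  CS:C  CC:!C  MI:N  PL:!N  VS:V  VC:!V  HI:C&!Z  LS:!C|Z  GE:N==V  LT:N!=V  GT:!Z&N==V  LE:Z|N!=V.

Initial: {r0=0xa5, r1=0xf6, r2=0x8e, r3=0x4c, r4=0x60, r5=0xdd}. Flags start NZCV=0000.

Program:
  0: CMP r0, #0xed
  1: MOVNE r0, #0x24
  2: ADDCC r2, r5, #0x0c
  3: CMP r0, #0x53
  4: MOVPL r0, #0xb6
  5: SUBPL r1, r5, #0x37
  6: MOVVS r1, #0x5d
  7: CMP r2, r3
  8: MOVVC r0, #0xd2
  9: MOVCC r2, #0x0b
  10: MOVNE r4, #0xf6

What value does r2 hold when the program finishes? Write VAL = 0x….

0: ✓ CMP  NZCV=1000
1: ✓ MOVNE  r0←0x24
2: ✓ ADDCC  r2←0xe9
3: ✓ CMP  NZCV=1000
4: · MOVPL
5: · SUBPL
6: · MOVVS
7: ✓ CMP  NZCV=1010
8: ✓ MOVVC  r0←0xd2
9: · MOVCC
10: ✓ MOVNE  r4←0xf6

VAL = 0xe9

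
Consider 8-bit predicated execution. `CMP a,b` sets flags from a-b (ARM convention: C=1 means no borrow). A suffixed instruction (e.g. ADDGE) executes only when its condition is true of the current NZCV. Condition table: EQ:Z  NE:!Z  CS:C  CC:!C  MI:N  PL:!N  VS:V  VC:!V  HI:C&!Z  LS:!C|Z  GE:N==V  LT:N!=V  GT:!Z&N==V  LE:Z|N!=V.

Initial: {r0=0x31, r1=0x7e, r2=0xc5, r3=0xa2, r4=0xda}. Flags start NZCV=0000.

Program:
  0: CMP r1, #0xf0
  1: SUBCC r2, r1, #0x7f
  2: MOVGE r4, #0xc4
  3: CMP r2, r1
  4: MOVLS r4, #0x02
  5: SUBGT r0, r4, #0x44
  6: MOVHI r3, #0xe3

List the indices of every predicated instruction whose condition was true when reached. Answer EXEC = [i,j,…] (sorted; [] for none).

EXEC = [1,2,6]

[0] flags=1001 → (cmp)
[1] flags=1001 CC?T → r2=0xff
[2] flags=1001 GE?T → r4=0xc4
[3] flags=1010 → (cmp)
[4] flags=1010 LS?F → skip
[5] flags=1010 GT?F → skip
[6] flags=1010 HI?T → r3=0xe3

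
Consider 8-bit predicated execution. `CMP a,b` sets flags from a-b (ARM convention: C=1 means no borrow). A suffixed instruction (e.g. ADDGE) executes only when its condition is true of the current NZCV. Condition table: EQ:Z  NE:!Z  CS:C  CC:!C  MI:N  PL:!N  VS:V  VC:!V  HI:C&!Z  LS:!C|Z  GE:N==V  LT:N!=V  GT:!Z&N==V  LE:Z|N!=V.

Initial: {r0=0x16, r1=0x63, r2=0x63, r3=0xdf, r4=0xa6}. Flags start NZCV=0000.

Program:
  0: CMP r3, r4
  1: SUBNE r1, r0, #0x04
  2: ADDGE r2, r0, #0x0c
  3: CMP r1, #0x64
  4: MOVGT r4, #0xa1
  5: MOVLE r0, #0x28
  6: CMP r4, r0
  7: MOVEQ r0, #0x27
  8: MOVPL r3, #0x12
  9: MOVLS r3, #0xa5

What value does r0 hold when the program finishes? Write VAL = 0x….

VAL = 0x28

0: ✓ CMP  NZCV=0010
1: ✓ SUBNE  r1←0x12
2: ✓ ADDGE  r2←0x22
3: ✓ CMP  NZCV=1000
4: · MOVGT
5: ✓ MOVLE  r0←0x28
6: ✓ CMP  NZCV=0011
7: · MOVEQ
8: ✓ MOVPL  r3←0x12
9: · MOVLS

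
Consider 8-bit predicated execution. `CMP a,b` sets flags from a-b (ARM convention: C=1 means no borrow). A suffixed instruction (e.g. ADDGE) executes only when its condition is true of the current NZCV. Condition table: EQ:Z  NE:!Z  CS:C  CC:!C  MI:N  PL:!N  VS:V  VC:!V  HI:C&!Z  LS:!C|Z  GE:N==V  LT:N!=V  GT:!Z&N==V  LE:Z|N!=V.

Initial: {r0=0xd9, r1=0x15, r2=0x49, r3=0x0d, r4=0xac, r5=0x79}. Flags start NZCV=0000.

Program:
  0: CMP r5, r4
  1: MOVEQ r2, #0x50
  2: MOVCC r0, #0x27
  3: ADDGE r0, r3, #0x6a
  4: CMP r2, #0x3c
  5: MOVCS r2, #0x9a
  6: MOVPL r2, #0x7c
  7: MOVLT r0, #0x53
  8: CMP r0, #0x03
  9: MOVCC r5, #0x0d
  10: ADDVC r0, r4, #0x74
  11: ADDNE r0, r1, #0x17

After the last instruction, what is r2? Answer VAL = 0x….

[0] flags=1001 → (cmp)
[1] flags=1001 EQ?F → skip
[2] flags=1001 CC?T → r0=0x27
[3] flags=1001 GE?T → r0=0x77
[4] flags=0010 → (cmp)
[5] flags=0010 CS?T → r2=0x9a
[6] flags=0010 PL?T → r2=0x7c
[7] flags=0010 LT?F → skip
[8] flags=0010 → (cmp)
[9] flags=0010 CC?F → skip
[10] flags=0010 VC?T → r0=0x20
[11] flags=0010 NE?T → r0=0x2c

VAL = 0x7c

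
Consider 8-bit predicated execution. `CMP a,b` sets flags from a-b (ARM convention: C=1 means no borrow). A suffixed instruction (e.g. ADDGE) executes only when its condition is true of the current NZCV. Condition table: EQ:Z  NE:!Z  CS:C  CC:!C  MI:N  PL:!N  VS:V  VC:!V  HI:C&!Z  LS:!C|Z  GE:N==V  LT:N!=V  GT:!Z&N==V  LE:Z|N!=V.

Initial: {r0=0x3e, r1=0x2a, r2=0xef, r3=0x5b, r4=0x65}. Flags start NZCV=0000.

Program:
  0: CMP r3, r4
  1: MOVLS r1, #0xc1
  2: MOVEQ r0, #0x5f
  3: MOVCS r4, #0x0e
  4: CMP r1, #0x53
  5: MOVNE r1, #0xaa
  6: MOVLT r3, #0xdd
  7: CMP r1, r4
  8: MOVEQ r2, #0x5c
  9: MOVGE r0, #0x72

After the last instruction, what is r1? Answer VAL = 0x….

[0] flags=1000 → (cmp)
[1] flags=1000 LS?T → r1=0xc1
[2] flags=1000 EQ?F → skip
[3] flags=1000 CS?F → skip
[4] flags=0011 → (cmp)
[5] flags=0011 NE?T → r1=0xaa
[6] flags=0011 LT?T → r3=0xdd
[7] flags=0011 → (cmp)
[8] flags=0011 EQ?F → skip
[9] flags=0011 GE?F → skip

VAL = 0xaa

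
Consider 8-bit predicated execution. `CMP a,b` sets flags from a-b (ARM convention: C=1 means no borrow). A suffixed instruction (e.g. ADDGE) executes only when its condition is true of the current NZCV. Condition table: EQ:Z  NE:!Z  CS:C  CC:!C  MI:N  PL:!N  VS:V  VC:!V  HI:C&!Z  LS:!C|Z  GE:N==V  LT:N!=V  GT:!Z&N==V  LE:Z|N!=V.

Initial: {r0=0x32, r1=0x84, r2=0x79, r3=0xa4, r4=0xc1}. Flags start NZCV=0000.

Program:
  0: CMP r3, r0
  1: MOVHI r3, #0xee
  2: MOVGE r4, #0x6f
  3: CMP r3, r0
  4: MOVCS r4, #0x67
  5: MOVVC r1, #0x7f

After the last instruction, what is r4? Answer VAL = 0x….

0: ✓ CMP  NZCV=0011
1: ✓ MOVHI  r3←0xee
2: · MOVGE
3: ✓ CMP  NZCV=1010
4: ✓ MOVCS  r4←0x67
5: ✓ MOVVC  r1←0x7f

VAL = 0x67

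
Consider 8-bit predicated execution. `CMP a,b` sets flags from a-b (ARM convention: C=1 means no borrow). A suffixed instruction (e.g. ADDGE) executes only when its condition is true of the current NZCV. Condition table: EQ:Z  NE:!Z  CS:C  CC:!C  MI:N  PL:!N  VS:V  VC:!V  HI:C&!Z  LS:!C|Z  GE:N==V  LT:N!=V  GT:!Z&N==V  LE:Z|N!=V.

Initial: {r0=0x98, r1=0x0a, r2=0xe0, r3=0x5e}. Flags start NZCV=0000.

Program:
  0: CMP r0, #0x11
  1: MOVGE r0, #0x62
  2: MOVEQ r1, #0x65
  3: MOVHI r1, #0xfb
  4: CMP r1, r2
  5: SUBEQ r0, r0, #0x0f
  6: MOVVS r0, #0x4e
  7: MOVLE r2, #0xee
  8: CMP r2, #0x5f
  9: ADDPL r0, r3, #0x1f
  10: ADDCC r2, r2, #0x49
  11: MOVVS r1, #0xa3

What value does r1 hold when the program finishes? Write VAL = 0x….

VAL = 0xfb

[0] flags=1010 → (cmp)
[1] flags=1010 GE?F → skip
[2] flags=1010 EQ?F → skip
[3] flags=1010 HI?T → r1=0xfb
[4] flags=0010 → (cmp)
[5] flags=0010 EQ?F → skip
[6] flags=0010 VS?F → skip
[7] flags=0010 LE?F → skip
[8] flags=1010 → (cmp)
[9] flags=1010 PL?F → skip
[10] flags=1010 CC?F → skip
[11] flags=1010 VS?F → skip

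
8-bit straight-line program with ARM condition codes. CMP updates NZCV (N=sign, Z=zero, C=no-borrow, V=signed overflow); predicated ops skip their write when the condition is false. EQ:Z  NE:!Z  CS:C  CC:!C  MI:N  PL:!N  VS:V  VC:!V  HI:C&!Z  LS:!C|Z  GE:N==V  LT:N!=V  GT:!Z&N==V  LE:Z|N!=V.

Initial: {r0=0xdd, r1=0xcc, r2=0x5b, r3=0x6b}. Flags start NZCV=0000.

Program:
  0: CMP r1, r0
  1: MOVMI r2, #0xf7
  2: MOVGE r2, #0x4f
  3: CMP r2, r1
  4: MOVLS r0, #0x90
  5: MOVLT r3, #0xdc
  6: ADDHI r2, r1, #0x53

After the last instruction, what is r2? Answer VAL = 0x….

VAL = 0x1f

0: ✓ CMP  NZCV=1000
1: ✓ MOVMI  r2←0xf7
2: · MOVGE
3: ✓ CMP  NZCV=0010
4: · MOVLS
5: · MOVLT
6: ✓ ADDHI  r2←0x1f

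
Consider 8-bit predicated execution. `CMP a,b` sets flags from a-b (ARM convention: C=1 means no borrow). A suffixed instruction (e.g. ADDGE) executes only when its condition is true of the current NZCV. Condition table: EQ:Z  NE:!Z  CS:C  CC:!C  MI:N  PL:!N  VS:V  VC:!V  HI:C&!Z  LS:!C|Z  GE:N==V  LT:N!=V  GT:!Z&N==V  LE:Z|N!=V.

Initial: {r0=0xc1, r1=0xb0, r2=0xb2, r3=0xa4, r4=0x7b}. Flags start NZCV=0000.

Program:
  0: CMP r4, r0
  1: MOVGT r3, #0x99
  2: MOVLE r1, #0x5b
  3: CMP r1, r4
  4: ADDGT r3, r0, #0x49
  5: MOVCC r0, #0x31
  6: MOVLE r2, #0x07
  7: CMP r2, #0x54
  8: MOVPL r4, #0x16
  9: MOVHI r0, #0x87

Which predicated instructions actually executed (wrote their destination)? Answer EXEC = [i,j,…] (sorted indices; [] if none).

[0] flags=1001 → (cmp)
[1] flags=1001 GT?T → r3=0x99
[2] flags=1001 LE?F → skip
[3] flags=0011 → (cmp)
[4] flags=0011 GT?F → skip
[5] flags=0011 CC?F → skip
[6] flags=0011 LE?T → r2=0x07
[7] flags=1000 → (cmp)
[8] flags=1000 PL?F → skip
[9] flags=1000 HI?F → skip

EXEC = [1,6]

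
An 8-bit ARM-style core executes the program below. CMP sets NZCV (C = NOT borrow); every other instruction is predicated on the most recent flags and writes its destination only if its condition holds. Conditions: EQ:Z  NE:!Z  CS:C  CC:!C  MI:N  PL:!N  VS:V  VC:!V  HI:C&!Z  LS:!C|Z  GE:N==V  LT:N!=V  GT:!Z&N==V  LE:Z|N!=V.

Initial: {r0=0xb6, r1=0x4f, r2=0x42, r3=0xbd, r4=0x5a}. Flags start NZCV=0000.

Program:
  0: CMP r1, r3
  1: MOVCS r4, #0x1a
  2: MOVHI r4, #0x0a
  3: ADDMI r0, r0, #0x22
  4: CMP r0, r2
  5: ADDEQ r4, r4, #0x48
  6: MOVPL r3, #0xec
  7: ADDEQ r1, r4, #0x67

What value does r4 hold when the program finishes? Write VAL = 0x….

[0] flags=1001 → (cmp)
[1] flags=1001 CS?F → skip
[2] flags=1001 HI?F → skip
[3] flags=1001 MI?T → r0=0xd8
[4] flags=1010 → (cmp)
[5] flags=1010 EQ?F → skip
[6] flags=1010 PL?F → skip
[7] flags=1010 EQ?F → skip

VAL = 0x5a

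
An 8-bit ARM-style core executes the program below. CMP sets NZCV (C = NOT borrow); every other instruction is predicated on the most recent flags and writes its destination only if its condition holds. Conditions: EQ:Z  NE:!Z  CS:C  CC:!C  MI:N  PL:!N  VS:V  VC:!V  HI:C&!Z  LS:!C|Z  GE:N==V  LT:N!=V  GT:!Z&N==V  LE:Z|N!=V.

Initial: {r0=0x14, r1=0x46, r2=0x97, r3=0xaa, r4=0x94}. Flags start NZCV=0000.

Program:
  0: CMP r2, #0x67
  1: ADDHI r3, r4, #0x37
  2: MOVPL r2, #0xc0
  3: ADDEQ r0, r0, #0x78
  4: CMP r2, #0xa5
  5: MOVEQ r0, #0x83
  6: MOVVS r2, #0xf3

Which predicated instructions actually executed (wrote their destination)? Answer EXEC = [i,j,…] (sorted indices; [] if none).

EXEC = [1,2]

0: ✓ CMP  NZCV=0011
1: ✓ ADDHI  r3←0xcb
2: ✓ MOVPL  r2←0xc0
3: · ADDEQ
4: ✓ CMP  NZCV=0010
5: · MOVEQ
6: · MOVVS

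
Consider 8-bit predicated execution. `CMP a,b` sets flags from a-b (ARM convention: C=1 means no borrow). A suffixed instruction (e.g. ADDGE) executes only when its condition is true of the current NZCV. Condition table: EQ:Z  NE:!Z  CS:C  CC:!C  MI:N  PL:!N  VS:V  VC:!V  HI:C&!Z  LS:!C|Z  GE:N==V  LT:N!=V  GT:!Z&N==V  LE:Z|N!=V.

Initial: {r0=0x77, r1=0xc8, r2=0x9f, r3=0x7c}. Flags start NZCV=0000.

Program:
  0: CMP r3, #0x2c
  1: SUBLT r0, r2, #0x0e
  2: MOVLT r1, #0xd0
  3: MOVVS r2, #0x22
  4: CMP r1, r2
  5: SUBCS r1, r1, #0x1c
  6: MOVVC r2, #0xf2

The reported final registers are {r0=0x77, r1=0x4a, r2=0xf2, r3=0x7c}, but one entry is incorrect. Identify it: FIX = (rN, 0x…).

FIX = (r1, 0xac)

[0] flags=0010 → (cmp)
[1] flags=0010 LT?F → skip
[2] flags=0010 LT?F → skip
[3] flags=0010 VS?F → skip
[4] flags=0010 → (cmp)
[5] flags=0010 CS?T → r1=0xac
[6] flags=0010 VC?T → r2=0xf2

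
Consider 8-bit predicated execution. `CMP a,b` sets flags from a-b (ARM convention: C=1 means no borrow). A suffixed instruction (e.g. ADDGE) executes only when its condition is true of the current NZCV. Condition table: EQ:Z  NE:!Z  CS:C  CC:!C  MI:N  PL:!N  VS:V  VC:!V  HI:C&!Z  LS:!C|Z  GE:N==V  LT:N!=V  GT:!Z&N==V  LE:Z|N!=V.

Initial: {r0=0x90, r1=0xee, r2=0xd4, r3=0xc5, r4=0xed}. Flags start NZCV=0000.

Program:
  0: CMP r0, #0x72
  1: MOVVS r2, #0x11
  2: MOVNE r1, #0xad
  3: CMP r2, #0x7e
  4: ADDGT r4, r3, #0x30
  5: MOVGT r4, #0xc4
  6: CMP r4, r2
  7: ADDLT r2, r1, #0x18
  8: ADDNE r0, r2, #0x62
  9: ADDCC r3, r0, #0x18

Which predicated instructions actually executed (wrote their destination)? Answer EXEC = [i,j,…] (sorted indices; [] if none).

EXEC = [1,2,7,8]

[0] flags=0011 → (cmp)
[1] flags=0011 VS?T → r2=0x11
[2] flags=0011 NE?T → r1=0xad
[3] flags=1000 → (cmp)
[4] flags=1000 GT?F → skip
[5] flags=1000 GT?F → skip
[6] flags=1010 → (cmp)
[7] flags=1010 LT?T → r2=0xc5
[8] flags=1010 NE?T → r0=0x27
[9] flags=1010 CC?F → skip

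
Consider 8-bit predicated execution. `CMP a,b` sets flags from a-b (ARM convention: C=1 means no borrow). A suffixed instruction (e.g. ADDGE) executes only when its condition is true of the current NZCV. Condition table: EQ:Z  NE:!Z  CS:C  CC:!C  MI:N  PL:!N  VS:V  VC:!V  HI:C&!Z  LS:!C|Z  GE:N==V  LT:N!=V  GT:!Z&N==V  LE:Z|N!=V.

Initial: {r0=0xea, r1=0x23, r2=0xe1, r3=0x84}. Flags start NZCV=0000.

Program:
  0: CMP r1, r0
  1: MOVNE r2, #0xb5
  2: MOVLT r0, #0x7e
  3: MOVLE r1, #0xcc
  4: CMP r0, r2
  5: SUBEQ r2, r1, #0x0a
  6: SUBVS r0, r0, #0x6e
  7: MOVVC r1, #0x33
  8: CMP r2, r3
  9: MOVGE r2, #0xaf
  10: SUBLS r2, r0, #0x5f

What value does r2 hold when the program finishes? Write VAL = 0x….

VAL = 0xaf

[0] flags=0000 → (cmp)
[1] flags=0000 NE?T → r2=0xb5
[2] flags=0000 LT?F → skip
[3] flags=0000 LE?F → skip
[4] flags=0010 → (cmp)
[5] flags=0010 EQ?F → skip
[6] flags=0010 VS?F → skip
[7] flags=0010 VC?T → r1=0x33
[8] flags=0010 → (cmp)
[9] flags=0010 GE?T → r2=0xaf
[10] flags=0010 LS?F → skip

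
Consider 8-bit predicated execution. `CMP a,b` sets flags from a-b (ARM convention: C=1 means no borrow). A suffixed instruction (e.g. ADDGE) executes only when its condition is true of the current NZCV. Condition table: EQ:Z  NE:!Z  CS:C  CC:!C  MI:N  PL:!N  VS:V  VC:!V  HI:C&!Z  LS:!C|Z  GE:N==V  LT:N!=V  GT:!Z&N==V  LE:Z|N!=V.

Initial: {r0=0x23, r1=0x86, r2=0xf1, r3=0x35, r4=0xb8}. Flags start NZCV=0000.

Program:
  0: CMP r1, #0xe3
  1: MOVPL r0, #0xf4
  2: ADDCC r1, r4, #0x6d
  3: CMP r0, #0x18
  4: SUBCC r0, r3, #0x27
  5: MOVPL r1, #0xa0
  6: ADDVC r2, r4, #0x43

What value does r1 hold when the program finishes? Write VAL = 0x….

0: ✓ CMP  NZCV=1000
1: · MOVPL
2: ✓ ADDCC  r1←0x25
3: ✓ CMP  NZCV=0010
4: · SUBCC
5: ✓ MOVPL  r1←0xa0
6: ✓ ADDVC  r2←0xfb

VAL = 0xa0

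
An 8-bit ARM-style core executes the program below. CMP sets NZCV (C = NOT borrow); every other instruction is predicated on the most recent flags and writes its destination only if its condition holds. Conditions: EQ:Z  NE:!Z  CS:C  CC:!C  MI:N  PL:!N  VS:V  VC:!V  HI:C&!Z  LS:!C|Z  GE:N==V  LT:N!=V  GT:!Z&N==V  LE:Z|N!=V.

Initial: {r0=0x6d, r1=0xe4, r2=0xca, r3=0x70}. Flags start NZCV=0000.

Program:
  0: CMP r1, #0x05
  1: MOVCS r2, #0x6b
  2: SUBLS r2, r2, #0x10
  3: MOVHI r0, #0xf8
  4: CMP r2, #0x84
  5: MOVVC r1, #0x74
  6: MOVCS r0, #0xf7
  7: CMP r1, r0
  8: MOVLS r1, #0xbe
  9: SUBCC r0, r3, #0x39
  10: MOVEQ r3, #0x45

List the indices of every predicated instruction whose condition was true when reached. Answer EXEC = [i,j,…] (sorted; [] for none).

EXEC = [1,3,8,9]

0: ✓ CMP  NZCV=1010
1: ✓ MOVCS  r2←0x6b
2: · SUBLS
3: ✓ MOVHI  r0←0xf8
4: ✓ CMP  NZCV=1001
5: · MOVVC
6: · MOVCS
7: ✓ CMP  NZCV=1000
8: ✓ MOVLS  r1←0xbe
9: ✓ SUBCC  r0←0x37
10: · MOVEQ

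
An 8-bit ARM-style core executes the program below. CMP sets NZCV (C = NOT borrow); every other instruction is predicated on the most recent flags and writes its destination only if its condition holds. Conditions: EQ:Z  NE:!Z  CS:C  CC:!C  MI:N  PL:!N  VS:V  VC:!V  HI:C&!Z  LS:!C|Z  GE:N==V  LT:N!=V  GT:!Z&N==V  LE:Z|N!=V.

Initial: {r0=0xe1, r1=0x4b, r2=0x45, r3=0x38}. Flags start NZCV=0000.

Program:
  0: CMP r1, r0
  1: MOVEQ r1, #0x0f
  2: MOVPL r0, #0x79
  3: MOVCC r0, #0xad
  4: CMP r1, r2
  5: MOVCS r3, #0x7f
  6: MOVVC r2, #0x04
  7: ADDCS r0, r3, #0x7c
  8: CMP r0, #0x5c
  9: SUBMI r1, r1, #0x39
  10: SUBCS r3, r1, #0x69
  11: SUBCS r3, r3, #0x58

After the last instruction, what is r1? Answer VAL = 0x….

[0] flags=0000 → (cmp)
[1] flags=0000 EQ?F → skip
[2] flags=0000 PL?T → r0=0x79
[3] flags=0000 CC?T → r0=0xad
[4] flags=0010 → (cmp)
[5] flags=0010 CS?T → r3=0x7f
[6] flags=0010 VC?T → r2=0x04
[7] flags=0010 CS?T → r0=0xfb
[8] flags=1010 → (cmp)
[9] flags=1010 MI?T → r1=0x12
[10] flags=1010 CS?T → r3=0xa9
[11] flags=1010 CS?T → r3=0x51

VAL = 0x12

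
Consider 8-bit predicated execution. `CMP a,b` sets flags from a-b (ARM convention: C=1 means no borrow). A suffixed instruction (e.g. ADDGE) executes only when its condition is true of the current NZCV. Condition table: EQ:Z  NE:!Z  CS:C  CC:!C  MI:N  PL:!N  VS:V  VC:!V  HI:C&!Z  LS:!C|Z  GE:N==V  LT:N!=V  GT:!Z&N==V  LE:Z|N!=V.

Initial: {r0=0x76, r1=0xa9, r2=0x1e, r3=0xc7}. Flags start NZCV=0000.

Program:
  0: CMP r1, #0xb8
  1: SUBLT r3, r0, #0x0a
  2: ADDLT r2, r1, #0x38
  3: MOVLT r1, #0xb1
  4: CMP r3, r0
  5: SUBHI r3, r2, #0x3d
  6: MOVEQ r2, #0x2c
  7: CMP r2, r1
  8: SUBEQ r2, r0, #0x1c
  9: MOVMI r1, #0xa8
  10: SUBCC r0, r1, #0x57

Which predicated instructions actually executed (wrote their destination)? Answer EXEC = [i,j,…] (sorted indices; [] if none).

[0] flags=1000 → (cmp)
[1] flags=1000 LT?T → r3=0x6c
[2] flags=1000 LT?T → r2=0xe1
[3] flags=1000 LT?T → r1=0xb1
[4] flags=1000 → (cmp)
[5] flags=1000 HI?F → skip
[6] flags=1000 EQ?F → skip
[7] flags=0010 → (cmp)
[8] flags=0010 EQ?F → skip
[9] flags=0010 MI?F → skip
[10] flags=0010 CC?F → skip

EXEC = [1,2,3]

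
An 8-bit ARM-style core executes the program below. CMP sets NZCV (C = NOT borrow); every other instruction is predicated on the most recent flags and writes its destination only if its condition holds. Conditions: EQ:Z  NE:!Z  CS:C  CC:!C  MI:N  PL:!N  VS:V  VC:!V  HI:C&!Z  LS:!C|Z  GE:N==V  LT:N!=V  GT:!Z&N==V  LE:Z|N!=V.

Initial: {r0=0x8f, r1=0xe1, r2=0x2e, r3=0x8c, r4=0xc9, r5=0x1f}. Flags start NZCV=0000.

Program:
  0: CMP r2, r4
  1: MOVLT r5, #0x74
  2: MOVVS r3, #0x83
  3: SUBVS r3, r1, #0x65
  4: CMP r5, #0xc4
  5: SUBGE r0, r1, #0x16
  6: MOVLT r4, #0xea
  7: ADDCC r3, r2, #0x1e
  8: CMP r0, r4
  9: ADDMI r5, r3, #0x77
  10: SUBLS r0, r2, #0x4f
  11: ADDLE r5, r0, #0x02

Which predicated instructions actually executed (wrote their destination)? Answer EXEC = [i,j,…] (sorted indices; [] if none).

EXEC = [5,7]

[0] flags=0000 → (cmp)
[1] flags=0000 LT?F → skip
[2] flags=0000 VS?F → skip
[3] flags=0000 VS?F → skip
[4] flags=0000 → (cmp)
[5] flags=0000 GE?T → r0=0xcb
[6] flags=0000 LT?F → skip
[7] flags=0000 CC?T → r3=0x4c
[8] flags=0010 → (cmp)
[9] flags=0010 MI?F → skip
[10] flags=0010 LS?F → skip
[11] flags=0010 LE?F → skip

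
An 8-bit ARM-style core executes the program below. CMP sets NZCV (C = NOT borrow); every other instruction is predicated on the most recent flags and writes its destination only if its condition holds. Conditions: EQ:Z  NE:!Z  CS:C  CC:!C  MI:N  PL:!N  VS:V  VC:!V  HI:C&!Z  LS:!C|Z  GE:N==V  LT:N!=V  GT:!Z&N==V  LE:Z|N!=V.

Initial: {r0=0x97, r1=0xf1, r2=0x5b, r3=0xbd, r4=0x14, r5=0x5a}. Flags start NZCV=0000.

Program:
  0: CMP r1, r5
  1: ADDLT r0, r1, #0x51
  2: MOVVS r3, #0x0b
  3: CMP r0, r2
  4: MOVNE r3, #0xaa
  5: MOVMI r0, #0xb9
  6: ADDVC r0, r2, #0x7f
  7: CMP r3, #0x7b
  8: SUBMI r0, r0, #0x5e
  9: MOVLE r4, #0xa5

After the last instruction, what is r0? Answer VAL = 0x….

[0] flags=1010 → (cmp)
[1] flags=1010 LT?T → r0=0x42
[2] flags=1010 VS?F → skip
[3] flags=1000 → (cmp)
[4] flags=1000 NE?T → r3=0xaa
[5] flags=1000 MI?T → r0=0xb9
[6] flags=1000 VC?T → r0=0xda
[7] flags=0011 → (cmp)
[8] flags=0011 MI?F → skip
[9] flags=0011 LE?T → r4=0xa5

VAL = 0xda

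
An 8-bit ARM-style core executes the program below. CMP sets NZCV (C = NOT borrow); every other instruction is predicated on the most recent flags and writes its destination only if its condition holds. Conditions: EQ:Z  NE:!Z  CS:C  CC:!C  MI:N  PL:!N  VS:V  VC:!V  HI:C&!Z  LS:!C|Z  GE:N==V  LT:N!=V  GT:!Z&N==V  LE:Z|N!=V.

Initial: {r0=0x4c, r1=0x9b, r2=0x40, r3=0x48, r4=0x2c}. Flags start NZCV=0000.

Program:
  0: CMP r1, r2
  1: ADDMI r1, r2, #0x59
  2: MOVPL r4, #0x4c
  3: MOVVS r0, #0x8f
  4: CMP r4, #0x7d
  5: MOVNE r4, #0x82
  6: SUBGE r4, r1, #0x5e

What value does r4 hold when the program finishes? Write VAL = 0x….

[0] flags=0011 → (cmp)
[1] flags=0011 MI?F → skip
[2] flags=0011 PL?T → r4=0x4c
[3] flags=0011 VS?T → r0=0x8f
[4] flags=1000 → (cmp)
[5] flags=1000 NE?T → r4=0x82
[6] flags=1000 GE?F → skip

VAL = 0x82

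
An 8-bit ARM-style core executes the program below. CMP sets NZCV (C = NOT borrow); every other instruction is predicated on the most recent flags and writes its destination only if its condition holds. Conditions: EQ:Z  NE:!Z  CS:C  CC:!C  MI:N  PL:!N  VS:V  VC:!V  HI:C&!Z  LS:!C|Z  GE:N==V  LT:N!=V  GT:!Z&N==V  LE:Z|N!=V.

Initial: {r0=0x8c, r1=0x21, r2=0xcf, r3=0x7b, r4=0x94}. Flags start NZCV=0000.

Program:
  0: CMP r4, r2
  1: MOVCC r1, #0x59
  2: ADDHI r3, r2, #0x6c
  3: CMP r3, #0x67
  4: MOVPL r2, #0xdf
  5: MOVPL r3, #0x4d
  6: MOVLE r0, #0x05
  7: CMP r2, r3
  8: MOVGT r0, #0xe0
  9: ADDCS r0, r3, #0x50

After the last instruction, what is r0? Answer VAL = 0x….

VAL = 0x9d

[0] flags=1000 → (cmp)
[1] flags=1000 CC?T → r1=0x59
[2] flags=1000 HI?F → skip
[3] flags=0010 → (cmp)
[4] flags=0010 PL?T → r2=0xdf
[5] flags=0010 PL?T → r3=0x4d
[6] flags=0010 LE?F → skip
[7] flags=1010 → (cmp)
[8] flags=1010 GT?F → skip
[9] flags=1010 CS?T → r0=0x9d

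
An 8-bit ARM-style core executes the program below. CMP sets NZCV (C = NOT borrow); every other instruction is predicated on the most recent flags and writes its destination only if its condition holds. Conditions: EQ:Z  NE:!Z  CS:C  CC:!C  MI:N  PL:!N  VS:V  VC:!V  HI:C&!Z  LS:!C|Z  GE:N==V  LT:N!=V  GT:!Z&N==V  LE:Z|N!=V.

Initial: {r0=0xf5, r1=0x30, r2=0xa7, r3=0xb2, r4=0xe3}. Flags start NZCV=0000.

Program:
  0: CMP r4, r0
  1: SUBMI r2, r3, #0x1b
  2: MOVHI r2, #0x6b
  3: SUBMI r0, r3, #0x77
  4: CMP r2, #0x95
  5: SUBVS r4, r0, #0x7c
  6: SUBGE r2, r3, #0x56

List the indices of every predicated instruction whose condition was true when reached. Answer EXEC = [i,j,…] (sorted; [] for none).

0: ✓ CMP  NZCV=1000
1: ✓ SUBMI  r2←0x97
2: · MOVHI
3: ✓ SUBMI  r0←0x3b
4: ✓ CMP  NZCV=0010
5: · SUBVS
6: ✓ SUBGE  r2←0x5c

EXEC = [1,3,6]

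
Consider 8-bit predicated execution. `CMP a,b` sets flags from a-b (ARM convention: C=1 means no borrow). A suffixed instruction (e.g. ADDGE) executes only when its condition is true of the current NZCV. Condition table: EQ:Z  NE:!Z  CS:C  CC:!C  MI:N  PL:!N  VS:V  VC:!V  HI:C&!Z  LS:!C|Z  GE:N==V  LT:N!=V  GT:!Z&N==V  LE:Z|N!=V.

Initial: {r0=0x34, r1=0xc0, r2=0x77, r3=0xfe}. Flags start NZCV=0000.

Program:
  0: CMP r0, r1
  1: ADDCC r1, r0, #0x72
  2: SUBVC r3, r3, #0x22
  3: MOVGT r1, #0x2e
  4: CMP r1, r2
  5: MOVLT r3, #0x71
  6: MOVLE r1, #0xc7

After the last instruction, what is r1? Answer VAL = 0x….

0: ✓ CMP  NZCV=0000
1: ✓ ADDCC  r1←0xa6
2: ✓ SUBVC  r3←0xdc
3: ✓ MOVGT  r1←0x2e
4: ✓ CMP  NZCV=1000
5: ✓ MOVLT  r3←0x71
6: ✓ MOVLE  r1←0xc7

VAL = 0xc7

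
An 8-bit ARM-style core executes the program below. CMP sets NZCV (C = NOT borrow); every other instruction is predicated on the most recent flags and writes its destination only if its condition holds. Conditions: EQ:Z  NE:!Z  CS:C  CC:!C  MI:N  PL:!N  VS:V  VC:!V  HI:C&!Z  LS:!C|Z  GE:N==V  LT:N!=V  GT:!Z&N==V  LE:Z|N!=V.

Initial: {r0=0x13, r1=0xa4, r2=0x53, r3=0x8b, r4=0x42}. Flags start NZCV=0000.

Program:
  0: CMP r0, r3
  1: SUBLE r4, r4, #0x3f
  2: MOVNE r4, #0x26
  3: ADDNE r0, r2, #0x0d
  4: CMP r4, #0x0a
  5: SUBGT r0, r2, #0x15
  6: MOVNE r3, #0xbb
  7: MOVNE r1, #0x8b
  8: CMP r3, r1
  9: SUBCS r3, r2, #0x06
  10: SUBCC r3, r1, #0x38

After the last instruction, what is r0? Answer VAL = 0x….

VAL = 0x3e

[0] flags=1001 → (cmp)
[1] flags=1001 LE?F → skip
[2] flags=1001 NE?T → r4=0x26
[3] flags=1001 NE?T → r0=0x60
[4] flags=0010 → (cmp)
[5] flags=0010 GT?T → r0=0x3e
[6] flags=0010 NE?T → r3=0xbb
[7] flags=0010 NE?T → r1=0x8b
[8] flags=0010 → (cmp)
[9] flags=0010 CS?T → r3=0x4d
[10] flags=0010 CC?F → skip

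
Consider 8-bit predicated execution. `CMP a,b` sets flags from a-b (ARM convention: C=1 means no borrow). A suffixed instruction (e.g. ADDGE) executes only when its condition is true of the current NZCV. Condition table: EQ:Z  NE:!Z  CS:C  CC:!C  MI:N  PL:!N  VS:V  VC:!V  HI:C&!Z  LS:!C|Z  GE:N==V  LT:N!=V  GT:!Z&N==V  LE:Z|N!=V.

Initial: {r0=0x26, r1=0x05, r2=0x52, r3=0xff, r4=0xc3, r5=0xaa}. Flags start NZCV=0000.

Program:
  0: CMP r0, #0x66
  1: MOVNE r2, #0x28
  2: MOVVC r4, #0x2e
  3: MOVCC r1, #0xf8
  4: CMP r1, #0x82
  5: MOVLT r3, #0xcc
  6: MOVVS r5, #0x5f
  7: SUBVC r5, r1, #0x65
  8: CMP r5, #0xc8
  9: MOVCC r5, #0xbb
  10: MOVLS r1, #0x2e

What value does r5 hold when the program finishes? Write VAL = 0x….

VAL = 0xbb

0: ✓ CMP  NZCV=1000
1: ✓ MOVNE  r2←0x28
2: ✓ MOVVC  r4←0x2e
3: ✓ MOVCC  r1←0xf8
4: ✓ CMP  NZCV=0010
5: · MOVLT
6: · MOVVS
7: ✓ SUBVC  r5←0x93
8: ✓ CMP  NZCV=1000
9: ✓ MOVCC  r5←0xbb
10: ✓ MOVLS  r1←0x2e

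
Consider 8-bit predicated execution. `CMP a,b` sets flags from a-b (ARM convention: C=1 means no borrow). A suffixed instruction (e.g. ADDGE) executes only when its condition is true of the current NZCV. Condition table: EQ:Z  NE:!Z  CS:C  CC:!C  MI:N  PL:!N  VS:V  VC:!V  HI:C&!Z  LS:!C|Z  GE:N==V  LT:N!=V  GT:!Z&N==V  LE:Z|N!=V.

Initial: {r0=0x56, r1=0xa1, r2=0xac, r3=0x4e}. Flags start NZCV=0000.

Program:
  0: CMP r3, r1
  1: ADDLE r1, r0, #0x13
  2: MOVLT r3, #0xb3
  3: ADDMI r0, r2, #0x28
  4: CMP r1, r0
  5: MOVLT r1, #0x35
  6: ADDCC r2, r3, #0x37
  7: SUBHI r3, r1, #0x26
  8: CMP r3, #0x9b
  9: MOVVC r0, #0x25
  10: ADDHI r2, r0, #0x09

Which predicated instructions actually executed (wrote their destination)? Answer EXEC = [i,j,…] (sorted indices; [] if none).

[0] flags=1001 → (cmp)
[1] flags=1001 LE?F → skip
[2] flags=1001 LT?F → skip
[3] flags=1001 MI?T → r0=0xd4
[4] flags=1000 → (cmp)
[5] flags=1000 LT?T → r1=0x35
[6] flags=1000 CC?T → r2=0x85
[7] flags=1000 HI?F → skip
[8] flags=1001 → (cmp)
[9] flags=1001 VC?F → skip
[10] flags=1001 HI?F → skip

EXEC = [3,5,6]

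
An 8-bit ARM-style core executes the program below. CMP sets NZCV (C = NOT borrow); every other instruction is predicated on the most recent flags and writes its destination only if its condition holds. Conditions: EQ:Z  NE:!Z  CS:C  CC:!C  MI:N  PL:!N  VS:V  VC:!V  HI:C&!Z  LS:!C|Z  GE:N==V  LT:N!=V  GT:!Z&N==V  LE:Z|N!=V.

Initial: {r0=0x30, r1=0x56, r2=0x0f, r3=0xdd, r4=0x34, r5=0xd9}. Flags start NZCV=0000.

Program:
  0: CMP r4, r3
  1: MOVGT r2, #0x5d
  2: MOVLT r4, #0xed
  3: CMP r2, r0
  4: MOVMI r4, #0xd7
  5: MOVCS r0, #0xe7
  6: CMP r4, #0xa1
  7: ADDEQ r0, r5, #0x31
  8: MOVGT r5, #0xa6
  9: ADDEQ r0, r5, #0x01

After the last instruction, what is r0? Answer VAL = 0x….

[0] flags=0000 → (cmp)
[1] flags=0000 GT?T → r2=0x5d
[2] flags=0000 LT?F → skip
[3] flags=0010 → (cmp)
[4] flags=0010 MI?F → skip
[5] flags=0010 CS?T → r0=0xe7
[6] flags=1001 → (cmp)
[7] flags=1001 EQ?F → skip
[8] flags=1001 GT?T → r5=0xa6
[9] flags=1001 EQ?F → skip

VAL = 0xe7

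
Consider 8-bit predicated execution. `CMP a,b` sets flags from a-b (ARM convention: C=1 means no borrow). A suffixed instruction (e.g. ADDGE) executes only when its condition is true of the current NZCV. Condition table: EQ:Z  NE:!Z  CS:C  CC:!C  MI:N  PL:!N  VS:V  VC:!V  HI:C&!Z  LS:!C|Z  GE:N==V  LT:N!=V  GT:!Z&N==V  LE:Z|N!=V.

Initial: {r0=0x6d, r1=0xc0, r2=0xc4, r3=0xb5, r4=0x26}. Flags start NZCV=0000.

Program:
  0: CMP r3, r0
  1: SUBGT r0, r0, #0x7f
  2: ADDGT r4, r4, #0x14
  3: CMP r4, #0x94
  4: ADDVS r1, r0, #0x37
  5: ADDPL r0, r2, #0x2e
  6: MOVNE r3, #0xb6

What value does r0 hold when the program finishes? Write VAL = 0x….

VAL = 0x6d

[0] flags=0011 → (cmp)
[1] flags=0011 GT?F → skip
[2] flags=0011 GT?F → skip
[3] flags=1001 → (cmp)
[4] flags=1001 VS?T → r1=0xa4
[5] flags=1001 PL?F → skip
[6] flags=1001 NE?T → r3=0xb6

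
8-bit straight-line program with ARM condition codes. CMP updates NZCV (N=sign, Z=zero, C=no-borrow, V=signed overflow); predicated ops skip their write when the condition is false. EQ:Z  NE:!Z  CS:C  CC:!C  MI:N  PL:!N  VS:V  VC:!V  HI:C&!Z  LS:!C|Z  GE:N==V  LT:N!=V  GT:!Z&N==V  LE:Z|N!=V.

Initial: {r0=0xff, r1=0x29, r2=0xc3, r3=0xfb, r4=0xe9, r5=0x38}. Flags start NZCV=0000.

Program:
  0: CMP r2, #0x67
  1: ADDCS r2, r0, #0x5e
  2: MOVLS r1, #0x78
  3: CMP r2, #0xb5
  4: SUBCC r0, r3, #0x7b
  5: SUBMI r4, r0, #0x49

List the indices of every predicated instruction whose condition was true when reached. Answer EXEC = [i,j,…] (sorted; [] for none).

0: ✓ CMP  NZCV=0011
1: ✓ ADDCS  r2←0x5d
2: · MOVLS
3: ✓ CMP  NZCV=1001
4: ✓ SUBCC  r0←0x80
5: ✓ SUBMI  r4←0x37

EXEC = [1,4,5]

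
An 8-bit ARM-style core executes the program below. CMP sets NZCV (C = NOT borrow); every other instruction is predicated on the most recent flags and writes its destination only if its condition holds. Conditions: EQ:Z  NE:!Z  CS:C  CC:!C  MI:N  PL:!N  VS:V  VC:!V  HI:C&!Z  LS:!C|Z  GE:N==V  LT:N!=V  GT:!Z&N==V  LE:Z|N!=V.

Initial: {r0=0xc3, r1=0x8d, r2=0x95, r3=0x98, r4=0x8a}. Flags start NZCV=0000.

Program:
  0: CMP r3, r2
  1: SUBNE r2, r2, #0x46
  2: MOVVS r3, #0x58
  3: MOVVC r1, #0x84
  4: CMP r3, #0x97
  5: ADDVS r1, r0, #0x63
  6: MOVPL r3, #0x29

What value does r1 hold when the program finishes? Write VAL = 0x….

VAL = 0x84

0: ✓ CMP  NZCV=0010
1: ✓ SUBNE  r2←0x4f
2: · MOVVS
3: ✓ MOVVC  r1←0x84
4: ✓ CMP  NZCV=0010
5: · ADDVS
6: ✓ MOVPL  r3←0x29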